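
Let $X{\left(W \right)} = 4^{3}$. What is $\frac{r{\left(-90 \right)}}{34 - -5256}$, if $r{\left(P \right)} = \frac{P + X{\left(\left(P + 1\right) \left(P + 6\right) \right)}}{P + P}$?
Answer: $\frac{13}{476100} \approx 2.7305 \cdot 10^{-5}$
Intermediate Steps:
$X{\left(W \right)} = 64$
$r{\left(P \right)} = \frac{64 + P}{2 P}$ ($r{\left(P \right)} = \frac{P + 64}{P + P} = \frac{64 + P}{2 P}$)
$\frac{r{\left(-90 \right)}}{34 - -5256} = \frac{\frac{1}{2} \frac{1}{-90} \left(64 - 90\right)}{34 - -5256} = \frac{\frac{1}{2} \left(- \frac{1}{90}\right) \left(-26\right)}{34 + 5256} = \frac{13}{90 \cdot 5290} = \frac{13}{90} \cdot \frac{1}{5290} = \frac{13}{476100}$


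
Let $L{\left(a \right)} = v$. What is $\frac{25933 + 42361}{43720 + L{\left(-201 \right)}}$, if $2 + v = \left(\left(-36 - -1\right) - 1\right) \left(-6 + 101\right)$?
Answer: $\frac{34147}{20149} \approx 1.6947$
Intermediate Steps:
$v = -3422$ ($v = -2 + \left(\left(-36 - -1\right) - 1\right) \left(-6 + 101\right) = -2 + \left(\left(-36 + 1\right) - 1\right) 95 = -2 + \left(-35 - 1\right) 95 = -2 - 3420 = -3422$)
$L{\left(a \right)} = -3422$
$\frac{25933 + 42361}{43720 + L{\left(-201 \right)}} = \frac{25933 + 42361}{43720 - 3422} = \frac{68294}{40298} = 68294 \cdot \frac{1}{40298} = \frac{34147}{20149}$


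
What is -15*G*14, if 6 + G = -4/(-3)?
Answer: 980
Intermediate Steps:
G = -14/3 (G = -6 - 4/(-3) = -6 - 4*(-⅓) = -6 + 4/3 = -14/3 ≈ -4.6667)
-15*G*14 = -15*(-14)/3*14 = -15*(-14/3)*14 = 70*14 = 980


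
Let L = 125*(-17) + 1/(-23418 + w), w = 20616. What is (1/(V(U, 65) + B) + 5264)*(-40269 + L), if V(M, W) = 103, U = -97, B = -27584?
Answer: -17183868469344187/77001762 ≈ -2.2316e+8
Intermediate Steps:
L = -5954251/2802 (L = 125*(-17) + 1/(-23418 + 20616) = -2125 + 1/(-2802) = -2125 - 1/2802 = -5954251/2802 ≈ -2125.0)
(1/(V(U, 65) + B) + 5264)*(-40269 + L) = (1/(103 - 27584) + 5264)*(-40269 - 5954251/2802) = (1/(-27481) + 5264)*(-118787989/2802) = (-1/27481 + 5264)*(-118787989/2802) = (144659983/27481)*(-118787989/2802) = -17183868469344187/77001762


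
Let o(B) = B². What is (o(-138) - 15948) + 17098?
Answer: 20194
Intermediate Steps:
(o(-138) - 15948) + 17098 = ((-138)² - 15948) + 17098 = (19044 - 15948) + 17098 = 3096 + 17098 = 20194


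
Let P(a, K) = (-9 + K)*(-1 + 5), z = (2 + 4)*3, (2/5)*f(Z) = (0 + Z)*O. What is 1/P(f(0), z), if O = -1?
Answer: 1/36 ≈ 0.027778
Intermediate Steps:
f(Z) = -5*Z/2 (f(Z) = 5*((0 + Z)*(-1))/2 = 5*(Z*(-1))/2 = 5*(-Z)/2 = -5*Z/2)
z = 18 (z = 6*3 = 18)
P(a, K) = -36 + 4*K (P(a, K) = (-9 + K)*4 = -36 + 4*K)
1/P(f(0), z) = 1/(-36 + 4*18) = 1/(-36 + 72) = 1/36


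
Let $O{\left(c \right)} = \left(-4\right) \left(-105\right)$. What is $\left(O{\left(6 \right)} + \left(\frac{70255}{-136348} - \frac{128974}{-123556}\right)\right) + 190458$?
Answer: $\frac{803914198570659}{4211653372} \approx 1.9088 \cdot 10^{5}$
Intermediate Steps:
$O{\left(c \right)} = 420$
$\left(O{\left(6 \right)} + \left(\frac{70255}{-136348} - \frac{128974}{-123556}\right)\right) + 190458 = \left(420 + \left(\frac{70255}{-136348} - \frac{128974}{-123556}\right)\right) + 190458 = \left(420 + \left(70255 \left(- \frac{1}{136348}\right) - - \frac{64487}{61778}\right)\right) + 190458 = \left(420 + \left(- \frac{70255}{136348} + \frac{64487}{61778}\right)\right) + 190458 = \left(420 + \frac{2226230043}{4211653372}\right) + 190458 = \frac{1771120646283}{4211653372} + 190458 = \frac{803914198570659}{4211653372}$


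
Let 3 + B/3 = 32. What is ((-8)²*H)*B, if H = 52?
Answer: 289536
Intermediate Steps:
B = 87 (B = -9 + 3*32 = -9 + 96 = 87)
((-8)²*H)*B = ((-8)²*52)*87 = (64*52)*87 = 3328*87 = 289536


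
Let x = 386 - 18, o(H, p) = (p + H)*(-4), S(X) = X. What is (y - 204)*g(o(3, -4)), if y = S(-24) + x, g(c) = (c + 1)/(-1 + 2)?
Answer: 700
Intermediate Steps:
o(H, p) = -4*H - 4*p (o(H, p) = (H + p)*(-4) = -4*H - 4*p)
x = 368
g(c) = 1 + c (g(c) = (1 + c)/1 = (1 + c)*1 = 1 + c)
y = 344 (y = -24 + 368 = 344)
(y - 204)*g(o(3, -4)) = (344 - 204)*(1 + (-4*3 - 4*(-4))) = 140*(1 + (-12 + 16)) = 140*(1 + 4) = 140*5 = 700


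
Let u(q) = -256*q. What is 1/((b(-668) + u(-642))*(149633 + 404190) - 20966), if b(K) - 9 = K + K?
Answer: 1/90286973609 ≈ 1.1076e-11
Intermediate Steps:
b(K) = 9 + 2*K (b(K) = 9 + (K + K) = 9 + 2*K)
1/((b(-668) + u(-642))*(149633 + 404190) - 20966) = 1/(((9 + 2*(-668)) - 256*(-642))*(149633 + 404190) - 20966) = 1/(((9 - 1336) + 164352)*553823 - 20966) = 1/((-1327 + 164352)*553823 - 20966) = 1/(163025*553823 - 20966) = 1/(90286994575 - 20966) = 1/90286973609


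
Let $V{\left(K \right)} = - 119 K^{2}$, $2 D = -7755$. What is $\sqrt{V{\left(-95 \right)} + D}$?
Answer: $\frac{i \sqrt{4311410}}{2} \approx 1038.2 i$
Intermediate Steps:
$D = - \frac{7755}{2}$ ($D = \frac{1}{2} \left(-7755\right) = - \frac{7755}{2} \approx -3877.5$)
$\sqrt{V{\left(-95 \right)} + D} = \sqrt{- 119 \left(-95\right)^{2} - \frac{7755}{2}} = \sqrt{\left(-119\right) 9025 - \frac{7755}{2}} = \sqrt{-1073975 - \frac{7755}{2}} = \sqrt{- \frac{2155705}{2}} = \frac{i \sqrt{4311410}}{2}$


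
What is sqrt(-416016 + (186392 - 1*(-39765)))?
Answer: I*sqrt(189859) ≈ 435.73*I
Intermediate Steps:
sqrt(-416016 + (186392 - 1*(-39765))) = sqrt(-416016 + (186392 + 39765)) = sqrt(-416016 + 226157) = sqrt(-189859) = I*sqrt(189859)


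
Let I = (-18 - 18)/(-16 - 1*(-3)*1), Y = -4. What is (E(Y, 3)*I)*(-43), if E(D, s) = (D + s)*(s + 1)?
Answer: 6192/13 ≈ 476.31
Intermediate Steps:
E(D, s) = (1 + s)*(D + s) (E(D, s) = (D + s)*(1 + s) = (1 + s)*(D + s))
I = 36/13 (I = -36/(-16 + 3*1) = -36/(-16 + 3) = -36/(-13) = -36*(-1/13) = 36/13 ≈ 2.7692)
(E(Y, 3)*I)*(-43) = ((-4 + 3 + 3² - 4*3)*(36/13))*(-43) = ((-4 + 3 + 9 - 12)*(36/13))*(-43) = -4*36/13*(-43) = -144/13*(-43) = 6192/13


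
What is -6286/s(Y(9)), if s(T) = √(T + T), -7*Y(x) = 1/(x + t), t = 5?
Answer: 44002*I ≈ 44002.0*I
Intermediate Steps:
Y(x) = -1/(7*(5 + x)) (Y(x) = -1/(7*(x + 5)) = -1/(7*(5 + x)))
s(T) = √2*√T (s(T) = √(2*T) = √2*√T)
-6286/s(Y(9)) = -6286*(-I*√2*√(35 + 7*9)/2) = -6286*(-I*√2*√(35 + 63)/2) = -6286*(-7*I) = -(-44002)*I = 44002*I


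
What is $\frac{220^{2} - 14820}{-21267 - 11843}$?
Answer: $- \frac{3358}{3311} \approx -1.0142$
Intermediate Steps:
$\frac{220^{2} - 14820}{-21267 - 11843} = \frac{48400 - 14820}{-33110} = 33580 \left(- \frac{1}{33110}\right) = - \frac{3358}{3311}$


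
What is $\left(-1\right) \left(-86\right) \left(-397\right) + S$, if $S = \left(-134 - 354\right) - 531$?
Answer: $-35161$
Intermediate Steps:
$S = -1019$ ($S = -488 - 531 = -1019$)
$\left(-1\right) \left(-86\right) \left(-397\right) + S = \left(-1\right) \left(-86\right) \left(-397\right) - 1019 = 86 \left(-397\right) - 1019 = -34142 - 1019 = -35161$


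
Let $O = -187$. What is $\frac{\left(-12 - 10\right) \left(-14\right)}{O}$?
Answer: $- \frac{28}{17} \approx -1.6471$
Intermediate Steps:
$\frac{\left(-12 - 10\right) \left(-14\right)}{O} = \frac{\left(-12 - 10\right) \left(-14\right)}{-187} = \left(-22\right) \left(-14\right) \left(- \frac{1}{187}\right) = 308 \left(- \frac{1}{187}\right) = - \frac{28}{17}$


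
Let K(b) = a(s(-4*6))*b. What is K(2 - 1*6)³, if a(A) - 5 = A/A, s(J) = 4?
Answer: -13824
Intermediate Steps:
a(A) = 6 (a(A) = 5 + A/A = 5 + 1 = 6)
K(b) = 6*b
K(2 - 1*6)³ = (6*(2 - 1*6))³ = (6*(2 - 6))³ = (6*(-4))³ = (-24)³ = -13824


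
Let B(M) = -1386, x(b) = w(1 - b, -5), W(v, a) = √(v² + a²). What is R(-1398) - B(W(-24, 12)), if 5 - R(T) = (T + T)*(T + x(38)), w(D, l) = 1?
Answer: -3904621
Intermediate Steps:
W(v, a) = √(a² + v²)
x(b) = 1
R(T) = 5 - 2*T*(1 + T) (R(T) = 5 - (T + T)*(T + 1) = 5 - 2*T*(1 + T))
R(-1398) - B(W(-24, 12)) = (5 - 2*(-1398) - 2*(-1398)²) - 1*(-1386) = (5 + 2796 - 2*1954404) + 1386 = (5 + 2796 - 3908808) + 1386 = -3906007 + 1386 = -3904621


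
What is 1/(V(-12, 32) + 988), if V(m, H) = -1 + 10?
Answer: 1/997 ≈ 0.0010030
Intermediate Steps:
V(m, H) = 9
1/(V(-12, 32) + 988) = 1/(9 + 988) = 1/997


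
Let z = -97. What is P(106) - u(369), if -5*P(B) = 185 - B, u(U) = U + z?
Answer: -1439/5 ≈ -287.80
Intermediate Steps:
u(U) = -97 + U (u(U) = U - 97 = -97 + U)
P(B) = -37 + B/5 (P(B) = -(185 - B)/5 = -37 + B/5)
P(106) - u(369) = (-37 + (⅕)*106) - (-97 + 369) = (-37 + 106/5) - 1*272 = -79/5 - 272 = -1439/5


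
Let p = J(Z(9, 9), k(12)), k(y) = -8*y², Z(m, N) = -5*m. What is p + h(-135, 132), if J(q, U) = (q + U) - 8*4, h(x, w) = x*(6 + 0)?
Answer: -2039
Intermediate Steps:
h(x, w) = 6*x (h(x, w) = x*6 = 6*x)
J(q, U) = -32 + U + q (J(q, U) = (U + q) - 32 = -32 + U + q)
p = -1229 (p = -32 - 8*12² - 5*9 = -32 - 8*144 - 45 = -32 - 1152 - 45 = -1229)
p + h(-135, 132) = -1229 + 6*(-135) = -1229 - 810 = -2039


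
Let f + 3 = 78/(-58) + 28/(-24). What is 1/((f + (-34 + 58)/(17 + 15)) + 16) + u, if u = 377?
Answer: 1474795/3911 ≈ 377.09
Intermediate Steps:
f = -959/174 (f = -3 + (78/(-58) + 28/(-24)) = -3 + (78*(-1/58) + 28*(-1/24)) = -3 + (-39/29 - 7/6) = -3 - 437/174 = -959/174 ≈ -5.5115)
1/((f + (-34 + 58)/(17 + 15)) + 16) + u = 1/((-959/174 + (-34 + 58)/(17 + 15)) + 16) + 377 = 1/((-959/174 + 24/32) + 16) + 377 = 1/((-959/174 + 24*(1/32)) + 16) + 377 = 1/((-959/174 + ¾) + 16) + 377 = 1/(-1657/348 + 16) + 377 = 1/(3911/348) + 377 = 348/3911 + 377 = 1474795/3911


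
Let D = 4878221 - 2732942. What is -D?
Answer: -2145279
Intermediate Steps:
D = 2145279
-D = -1*2145279 = -2145279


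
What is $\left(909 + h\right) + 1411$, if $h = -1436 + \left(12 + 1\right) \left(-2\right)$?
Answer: $858$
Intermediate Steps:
$h = -1462$ ($h = -1436 + 13 \left(-2\right) = -1436 - 26 = -1462$)
$\left(909 + h\right) + 1411 = \left(909 - 1462\right) + 1411 = -553 + 1411 = 858$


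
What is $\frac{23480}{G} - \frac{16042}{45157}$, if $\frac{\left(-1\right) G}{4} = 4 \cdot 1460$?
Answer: $- \frac{35875687}{26371688} \approx -1.3604$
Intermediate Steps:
$G = -23360$ ($G = - 4 \cdot 4 \cdot 1460 = \left(-4\right) 5840 = -23360$)
$\frac{23480}{G} - \frac{16042}{45157} = \frac{23480}{-23360} - \frac{16042}{45157} = 23480 \left(- \frac{1}{23360}\right) - \frac{16042}{45157} = - \frac{587}{584} - \frac{16042}{45157} = - \frac{35875687}{26371688}$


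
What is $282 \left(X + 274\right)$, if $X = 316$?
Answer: $166380$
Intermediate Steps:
$282 \left(X + 274\right) = 282 \left(316 + 274\right) = 282 \cdot 590 = 166380$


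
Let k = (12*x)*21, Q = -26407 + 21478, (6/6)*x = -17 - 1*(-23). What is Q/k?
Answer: -1643/504 ≈ -3.2599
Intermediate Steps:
x = 6 (x = -17 - 1*(-23) = -17 + 23 = 6)
Q = -4929
k = 1512 (k = (12*6)*21 = 72*21 = 1512)
Q/k = -4929/1512 = -4929*1/1512 = -1643/504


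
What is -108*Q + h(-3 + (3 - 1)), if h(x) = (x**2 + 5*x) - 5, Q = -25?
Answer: 2691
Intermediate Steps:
h(x) = -5 + x**2 + 5*x
-108*Q + h(-3 + (3 - 1)) = -108*(-25) + (-5 + (-3 + (3 - 1))**2 + 5*(-3 + (3 - 1))) = 2700 + (-5 + (-3 + 2)**2 + 5*(-3 + 2)) = 2700 + (-5 + (-1)**2 + 5*(-1)) = 2700 + (-5 + 1 - 5) = 2700 - 9 = 2691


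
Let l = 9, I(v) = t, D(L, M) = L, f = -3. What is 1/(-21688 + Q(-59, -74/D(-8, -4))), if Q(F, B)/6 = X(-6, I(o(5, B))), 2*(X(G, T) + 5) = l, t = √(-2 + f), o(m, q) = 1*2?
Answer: -1/21691 ≈ -4.6102e-5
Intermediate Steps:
o(m, q) = 2
t = I*√5 (t = √(-2 - 3) = √(-5) = I*√5 ≈ 2.2361*I)
I(v) = I*√5
X(G, T) = -½ (X(G, T) = -5 + (½)*9 = -5 + 9/2 = -½)
Q(F, B) = -3 (Q(F, B) = 6*(-½) = -3)
1/(-21688 + Q(-59, -74/D(-8, -4))) = 1/(-21688 - 3) = 1/(-21691) = -1/21691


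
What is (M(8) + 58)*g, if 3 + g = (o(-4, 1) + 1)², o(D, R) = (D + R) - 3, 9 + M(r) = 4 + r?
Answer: 1342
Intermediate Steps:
M(r) = -5 + r (M(r) = -9 + (4 + r) = -5 + r)
o(D, R) = -3 + D + R
g = 22 (g = -3 + ((-3 - 4 + 1) + 1)² = -3 + (-6 + 1)² = -3 + (-5)² = -3 + 25 = 22)
(M(8) + 58)*g = ((-5 + 8) + 58)*22 = (3 + 58)*22 = 61*22 = 1342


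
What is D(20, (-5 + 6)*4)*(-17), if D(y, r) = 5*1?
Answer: -85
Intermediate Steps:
D(y, r) = 5
D(20, (-5 + 6)*4)*(-17) = 5*(-17) = -85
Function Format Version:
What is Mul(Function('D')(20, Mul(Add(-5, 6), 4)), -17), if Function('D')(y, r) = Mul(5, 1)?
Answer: -85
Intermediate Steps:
Function('D')(y, r) = 5
Mul(Function('D')(20, Mul(Add(-5, 6), 4)), -17) = Mul(5, -17) = -85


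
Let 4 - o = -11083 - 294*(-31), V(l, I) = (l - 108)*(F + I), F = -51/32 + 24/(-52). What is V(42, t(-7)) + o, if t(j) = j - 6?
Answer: 617063/208 ≈ 2966.6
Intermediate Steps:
t(j) = -6 + j
F = -855/416 (F = -51*1/32 + 24*(-1/52) = -51/32 - 6/13 = -855/416 ≈ -2.0553)
V(l, I) = (-108 + l)*(-855/416 + I) (V(l, I) = (l - 108)*(-855/416 + I) = (-108 + l)*(-855/416 + I))
o = 1973 (o = 4 - (-11083 - 294*(-31)) = 4 - (-11083 + 9114) = 4 - 1*(-1969) = 4 + 1969 = 1973)
V(42, t(-7)) + o = (23085/104 - 108*(-6 - 7) - 855/416*42 + (-6 - 7)*42) + 1973 = (23085/104 - 108*(-13) - 17955/208 - 13*42) + 1973 = (23085/104 + 1404 - 17955/208 - 546) + 1973 = 206679/208 + 1973 = 617063/208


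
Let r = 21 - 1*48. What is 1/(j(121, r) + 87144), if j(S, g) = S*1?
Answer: 1/87265 ≈ 1.1459e-5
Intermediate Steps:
r = -27 (r = 21 - 48 = -27)
j(S, g) = S
1/(j(121, r) + 87144) = 1/(121 + 87144) = 1/87265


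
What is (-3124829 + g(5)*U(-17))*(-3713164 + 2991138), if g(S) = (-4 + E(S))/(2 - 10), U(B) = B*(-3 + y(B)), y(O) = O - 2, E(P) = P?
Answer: 4512483076539/2 ≈ 2.2562e+12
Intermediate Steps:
y(O) = -2 + O
U(B) = B*(-5 + B) (U(B) = B*(-3 + (-2 + B)) = B*(-5 + B))
g(S) = ½ - S/8 (g(S) = (-4 + S)/(2 - 10) = (-4 + S)/(-8) = (-4 + S)*(-⅛) = ½ - S/8)
(-3124829 + g(5)*U(-17))*(-3713164 + 2991138) = (-3124829 + (½ - ⅛*5)*(-17*(-5 - 17)))*(-3713164 + 2991138) = (-3124829 + (½ - 5/8)*(-17*(-22)))*(-722026) = (-3124829 - ⅛*374)*(-722026) = (-3124829 - 187/4)*(-722026) = -12499503/4*(-722026) = 4512483076539/2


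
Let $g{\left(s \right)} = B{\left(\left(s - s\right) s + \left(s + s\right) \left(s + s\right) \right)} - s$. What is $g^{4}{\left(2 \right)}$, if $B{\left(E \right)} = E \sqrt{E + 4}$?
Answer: $26337296 - 1311744 \sqrt{5} \approx 2.3404 \cdot 10^{7}$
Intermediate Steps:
$B{\left(E \right)} = E \sqrt{4 + E}$
$g{\left(s \right)} = - s + 4 s^{2} \sqrt{4 + 4 s^{2}}$ ($g{\left(s \right)} = \left(\left(s - s\right) s + \left(s + s\right) \left(s + s\right)\right) \sqrt{4 + \left(\left(s - s\right) s + \left(s + s\right) \left(s + s\right)\right)} - s = \left(0 s + 2 s 2 s\right) \sqrt{4 + \left(0 s + 2 s 2 s\right)} - s = \left(0 + 4 s^{2}\right) \sqrt{4 + \left(0 + 4 s^{2}\right)} - s = 4 s^{2} \sqrt{4 + 4 s^{2}} - s = - s + 4 s^{2} \sqrt{4 + 4 s^{2}}$)
$g^{4}{\left(2 \right)} = \left(2 \left(-1 + 8 \cdot 2 \sqrt{1 + 2^{2}}\right)\right)^{4} = \left(2 \left(-1 + 8 \cdot 2 \sqrt{1 + 4}\right)\right)^{4} = \left(2 \left(-1 + 8 \cdot 2 \sqrt{5}\right)\right)^{4} = \left(2 \left(-1 + 16 \sqrt{5}\right)\right)^{4} = \left(-2 + 32 \sqrt{5}\right)^{4}$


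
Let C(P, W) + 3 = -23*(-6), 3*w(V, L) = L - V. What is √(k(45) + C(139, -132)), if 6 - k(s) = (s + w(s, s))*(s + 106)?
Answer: I*√6654 ≈ 81.572*I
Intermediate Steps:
w(V, L) = -V/3 + L/3 (w(V, L) = (L - V)/3 = -V/3 + L/3)
C(P, W) = 135 (C(P, W) = -3 - 23*(-6) = -3 + 138 = 135)
k(s) = 6 - s*(106 + s) (k(s) = 6 - (s + (-s/3 + s/3))*(s + 106) = 6 - (s + 0)*(106 + s) = 6 - s*(106 + s))
√(k(45) + C(139, -132)) = √((6 - 1*45² - 106*45) + 135) = √((6 - 1*2025 - 4770) + 135) = √((6 - 2025 - 4770) + 135) = √(-6789 + 135) = √(-6654) = I*√6654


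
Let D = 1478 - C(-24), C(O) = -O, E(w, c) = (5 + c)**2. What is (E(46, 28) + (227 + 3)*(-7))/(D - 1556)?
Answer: 521/102 ≈ 5.1078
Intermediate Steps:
D = 1454 (D = 1478 - (-1)*(-24) = 1478 - 1*24 = 1478 - 24 = 1454)
(E(46, 28) + (227 + 3)*(-7))/(D - 1556) = ((5 + 28)**2 + (227 + 3)*(-7))/(1454 - 1556) = (33**2 + 230*(-7))/(-102) = (1089 - 1610)*(-1/102) = -521*(-1/102) = 521/102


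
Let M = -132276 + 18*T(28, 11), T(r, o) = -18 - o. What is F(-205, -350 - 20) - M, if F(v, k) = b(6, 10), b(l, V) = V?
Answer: 132808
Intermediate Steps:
M = -132798 (M = -132276 + 18*(-18 - 1*11) = -132276 + 18*(-18 - 11) = -132276 + 18*(-29) = -132276 - 522 = -132798)
F(v, k) = 10
F(-205, -350 - 20) - M = 10 - 1*(-132798) = 10 + 132798 = 132808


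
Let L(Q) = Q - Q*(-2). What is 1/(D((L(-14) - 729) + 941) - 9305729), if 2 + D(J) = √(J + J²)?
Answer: -9305731/86596629415291 - 3*√3230/86596629415291 ≈ -1.0746e-7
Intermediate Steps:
L(Q) = 3*Q (L(Q) = Q - (-2)*Q = Q + 2*Q = 3*Q)
D(J) = -2 + √(J + J²)
1/(D((L(-14) - 729) + 941) - 9305729) = 1/((-2 + √(((3*(-14) - 729) + 941)*(1 + ((3*(-14) - 729) + 941)))) - 9305729) = 1/((-2 + √(((-42 - 729) + 941)*(1 + ((-42 - 729) + 941)))) - 9305729) = 1/((-2 + √((-771 + 941)*(1 + (-771 + 941)))) - 9305729) = 1/((-2 + √(170*(1 + 170))) - 9305729) = 1/((-2 + √(170*171)) - 9305729) = 1/((-2 + √29070) - 9305729) = 1/((-2 + 3*√3230) - 9305729) = 1/(-9305731 + 3*√3230)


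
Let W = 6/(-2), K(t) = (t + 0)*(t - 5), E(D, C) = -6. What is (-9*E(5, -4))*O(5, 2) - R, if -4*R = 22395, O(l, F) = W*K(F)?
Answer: 26283/4 ≈ 6570.8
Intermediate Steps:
K(t) = t*(-5 + t)
W = -3 (W = 6*(-½) = -3)
O(l, F) = -3*F*(-5 + F)
R = -22395/4 (R = -¼*22395 = -22395/4 ≈ -5598.8)
(-9*E(5, -4))*O(5, 2) - R = (-9*(-6))*(3*2*(5 - 1*2)) - 1*(-22395/4) = 54*(3*2*(5 - 2)) + 22395/4 = 54*(3*2*3) + 22395/4 = 54*18 + 22395/4 = 972 + 22395/4 = 26283/4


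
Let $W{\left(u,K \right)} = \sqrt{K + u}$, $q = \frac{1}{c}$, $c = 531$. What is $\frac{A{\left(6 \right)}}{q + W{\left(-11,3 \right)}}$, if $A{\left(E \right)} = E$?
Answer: $\frac{3186}{2255689} - \frac{3383532 i \sqrt{2}}{2255689} \approx 0.0014124 - 2.1213 i$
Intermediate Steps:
$q = \frac{1}{531} \approx 0.0018832$
$\frac{A{\left(6 \right)}}{q + W{\left(-11,3 \right)}} = \frac{1}{\frac{1}{531} + \sqrt{3 - 11}} \cdot 6 = \frac{1}{\frac{1}{531} + \sqrt{-8}} \cdot 6 = \frac{1}{\frac{1}{531} + 2 i \sqrt{2}} \cdot 6 = \frac{6}{\frac{1}{531} + 2 i \sqrt{2}}$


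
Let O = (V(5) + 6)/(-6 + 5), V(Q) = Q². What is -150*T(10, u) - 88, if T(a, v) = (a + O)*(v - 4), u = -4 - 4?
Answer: -37888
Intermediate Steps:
u = -8
O = -31 (O = (5² + 6)/(-6 + 5) = (25 + 6)/(-1) = 31*(-1) = -31)
T(a, v) = (-31 + a)*(-4 + v) (T(a, v) = (a - 31)*(v - 4) = (-31 + a)*(-4 + v))
-150*T(10, u) - 88 = -150*(124 - 31*(-8) - 4*10 + 10*(-8)) - 88 = -150*(124 + 248 - 40 - 80) - 88 = -150*252 - 88 = -37800 - 88 = -37888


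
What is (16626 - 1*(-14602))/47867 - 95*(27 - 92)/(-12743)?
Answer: 102359679/609969181 ≈ 0.16781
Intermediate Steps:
(16626 - 1*(-14602))/47867 - 95*(27 - 92)/(-12743) = (16626 + 14602)*(1/47867) - 95*(-65)*(-1/12743) = 31228*(1/47867) + 6175*(-1/12743) = 31228/47867 - 6175/12743 = 102359679/609969181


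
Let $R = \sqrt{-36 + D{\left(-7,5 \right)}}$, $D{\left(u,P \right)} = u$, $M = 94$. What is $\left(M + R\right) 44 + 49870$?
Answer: $54006 + 44 i \sqrt{43} \approx 54006.0 + 288.53 i$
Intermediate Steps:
$R = i \sqrt{43}$ ($R = \sqrt{-36 - 7} = \sqrt{-43} = i \sqrt{43} \approx 6.5574 i$)
$\left(M + R\right) 44 + 49870 = \left(94 + i \sqrt{43}\right) 44 + 49870 = \left(4136 + 44 i \sqrt{43}\right) + 49870 = 54006 + 44 i \sqrt{43}$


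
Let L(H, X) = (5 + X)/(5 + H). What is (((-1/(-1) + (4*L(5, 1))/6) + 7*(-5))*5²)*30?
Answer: -25200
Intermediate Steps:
L(H, X) = (5 + X)/(5 + H)
(((-1/(-1) + (4*L(5, 1))/6) + 7*(-5))*5²)*30 = (((-1/(-1) + (4*((5 + 1)/(5 + 5)))/6) + 7*(-5))*5²)*30 = (((-1*(-1) + (4*(6/10))*(⅙)) - 35)*25)*30 = (((1 + (4*((⅒)*6))*(⅙)) - 35)*25)*30 = (((1 + (4*(⅗))*(⅙)) - 35)*25)*30 = (((1 + (12/5)*(⅙)) - 35)*25)*30 = (((1 + ⅖) - 35)*25)*30 = ((7/5 - 35)*25)*30 = -168/5*25*30 = -840*30 = -25200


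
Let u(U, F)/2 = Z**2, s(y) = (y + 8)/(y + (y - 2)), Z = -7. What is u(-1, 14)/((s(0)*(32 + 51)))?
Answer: -49/166 ≈ -0.29518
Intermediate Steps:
s(y) = (8 + y)/(-2 + 2*y) (s(y) = (8 + y)/(y + (-2 + y)) = (8 + y)/(-2 + 2*y))
u(U, F) = 98 (u(U, F) = 2*(-7)**2 = 2*49 = 98)
u(-1, 14)/((s(0)*(32 + 51))) = 98/((((8 + 0)/(2*(-1 + 0)))*(32 + 51))) = 98/((((1/2)*8/(-1))*83)) = 98/((((1/2)*(-1)*8)*83)) = 98/((-4*83)) = 98/(-332) = 98*(-1/332) = -49/166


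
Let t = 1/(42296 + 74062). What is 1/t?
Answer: 116358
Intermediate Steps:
t = 1/116358 ≈ 8.5942e-6
1/t = 1/(1/116358) = 116358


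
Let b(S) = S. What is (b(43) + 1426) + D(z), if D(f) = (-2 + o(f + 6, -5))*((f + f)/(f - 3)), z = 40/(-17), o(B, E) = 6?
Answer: 133999/91 ≈ 1472.5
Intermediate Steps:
z = -40/17 (z = 40*(-1/17) = -40/17 ≈ -2.3529)
D(f) = 8*f/(-3 + f) (D(f) = (-2 + 6)*((f + f)/(f - 3)) = 4*((2*f)/(-3 + f)) = 4*(2*f/(-3 + f)) = 8*f/(-3 + f))
(b(43) + 1426) + D(z) = (43 + 1426) + 8*(-40/17)/(-3 - 40/17) = 1469 + 8*(-40/17)/(-91/17) = 1469 + 8*(-40/17)*(-17/91) = 1469 + 320/91 = 133999/91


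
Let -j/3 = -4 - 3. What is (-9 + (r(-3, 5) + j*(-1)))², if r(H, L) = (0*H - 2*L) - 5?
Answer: 2025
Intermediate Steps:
r(H, L) = -5 - 2*L (r(H, L) = (0 - 2*L) - 5 = -2*L - 5 = -5 - 2*L)
j = 21 (j = -3*(-4 - 3) = -3*(-7) = 21)
(-9 + (r(-3, 5) + j*(-1)))² = (-9 + ((-5 - 2*5) + 21*(-1)))² = (-9 + ((-5 - 10) - 21))² = (-9 + (-15 - 21))² = (-9 - 36)² = (-45)² = 2025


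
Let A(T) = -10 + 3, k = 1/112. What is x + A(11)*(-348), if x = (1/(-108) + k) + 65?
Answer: 7563023/3024 ≈ 2501.0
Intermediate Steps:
k = 1/112 ≈ 0.0089286
A(T) = -7
x = 196559/3024 (x = (1/(-108) + 1/112) + 65 = (-1/108 + 1/112) + 65 = -1/3024 + 65 = 196559/3024 ≈ 65.000)
x + A(11)*(-348) = 196559/3024 - 7*(-348) = 196559/3024 + 2436 = 7563023/3024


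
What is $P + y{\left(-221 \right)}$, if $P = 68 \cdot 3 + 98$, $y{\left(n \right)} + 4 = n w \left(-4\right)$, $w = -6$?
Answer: $-5006$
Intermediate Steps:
$y{\left(n \right)} = -4 + 24 n$ ($y{\left(n \right)} = -4 + n \left(-6\right) \left(-4\right) = -4 + - 6 n \left(-4\right) = -4 + 24 n$)
$P = 302$ ($P = 204 + 98 = 302$)
$P + y{\left(-221 \right)} = 302 + \left(-4 + 24 \left(-221\right)\right) = 302 - 5308 = -5006$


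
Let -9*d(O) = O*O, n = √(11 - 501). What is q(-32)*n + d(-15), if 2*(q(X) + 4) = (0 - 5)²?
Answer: -25 + 119*I*√10/2 ≈ -25.0 + 188.16*I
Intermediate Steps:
q(X) = 17/2 (q(X) = -4 + (0 - 5)²/2 = -4 + (½)*(-5)² = -4 + (½)*25 = -4 + 25/2 = 17/2)
n = 7*I*√10 (n = √(-490) = 7*I*√10 ≈ 22.136*I)
d(O) = -O²/9 (d(O) = -O*O/9 = -O²/9)
q(-32)*n + d(-15) = 17*(7*I*√10)/2 - ⅑*(-15)² = 119*I*√10/2 - ⅑*225 = 119*I*√10/2 - 25 = -25 + 119*I*√10/2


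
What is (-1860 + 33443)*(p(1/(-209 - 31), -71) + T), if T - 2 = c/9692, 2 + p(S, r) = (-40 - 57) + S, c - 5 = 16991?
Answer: -1749385623049/581520 ≈ -3.0083e+6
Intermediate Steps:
c = 16996 (c = 5 + 16991 = 16996)
p(S, r) = -99 + S (p(S, r) = -2 + ((-40 - 57) + S) = -2 + (-97 + S) = -99 + S)
T = 9095/2423 (T = 2 + 16996/9692 = 2 + 16996*(1/9692) = 2 + 4249/2423 = 9095/2423 ≈ 3.7536)
(-1860 + 33443)*(p(1/(-209 - 31), -71) + T) = (-1860 + 33443)*((-99 + 1/(-209 - 31)) + 9095/2423) = 31583*((-99 + 1/(-240)) + 9095/2423) = 31583*((-99 - 1/240) + 9095/2423) = 31583*(-23761/240 + 9095/2423) = 31583*(-55390103/581520) = -1749385623049/581520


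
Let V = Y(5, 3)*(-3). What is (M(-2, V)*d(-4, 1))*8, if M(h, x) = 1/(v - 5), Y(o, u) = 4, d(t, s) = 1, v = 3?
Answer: -4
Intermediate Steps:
V = -12 (V = 4*(-3) = -12)
M(h, x) = -½ (M(h, x) = 1/(3 - 5) = 1/(-2) = -½)
(M(-2, V)*d(-4, 1))*8 = -½*1*8 = -½*8 = -4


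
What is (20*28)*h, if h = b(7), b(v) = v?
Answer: 3920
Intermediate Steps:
h = 7
(20*28)*h = (20*28)*7 = 560*7 = 3920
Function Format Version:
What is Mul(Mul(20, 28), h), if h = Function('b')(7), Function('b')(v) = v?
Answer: 3920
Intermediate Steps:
h = 7
Mul(Mul(20, 28), h) = Mul(Mul(20, 28), 7) = Mul(560, 7) = 3920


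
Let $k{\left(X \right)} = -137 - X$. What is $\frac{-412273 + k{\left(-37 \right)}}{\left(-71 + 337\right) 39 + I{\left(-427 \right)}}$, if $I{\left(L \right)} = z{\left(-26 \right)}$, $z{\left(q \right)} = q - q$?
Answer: $- \frac{31721}{798} \approx -39.751$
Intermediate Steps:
$z{\left(q \right)} = 0$
$I{\left(L \right)} = 0$
$\frac{-412273 + k{\left(-37 \right)}}{\left(-71 + 337\right) 39 + I{\left(-427 \right)}} = \frac{-412273 - 100}{\left(-71 + 337\right) 39 + 0} = \frac{-412273 + \left(-137 + 37\right)}{266 \cdot 39 + 0} = \frac{-412273 - 100}{10374 + 0} = - \frac{412373}{10374} = \left(-412373\right) \frac{1}{10374} = - \frac{31721}{798}$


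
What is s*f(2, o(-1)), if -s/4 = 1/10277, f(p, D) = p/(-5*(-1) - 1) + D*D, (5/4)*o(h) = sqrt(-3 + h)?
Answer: 206/256925 ≈ 0.00080179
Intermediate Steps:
o(h) = 4*sqrt(-3 + h)/5
f(p, D) = D**2 + p/4 (f(p, D) = p/(5 - 1) + D**2 = p/4 + D**2 = D**2 + p/4)
s = -4/10277 ≈ -0.00038922
s*f(2, o(-1)) = -4*((4*sqrt(-3 - 1)/5)**2 + (1/4)*2)/10277 = -4*((4*sqrt(-4)/5)**2 + 1/2)/10277 = -4*((4*(2*I)/5)**2 + 1/2)/10277 = -4*((8*I/5)**2 + 1/2)/10277 = -4*(-64/25 + 1/2)/10277 = -4/10277*(-103/50) = 206/256925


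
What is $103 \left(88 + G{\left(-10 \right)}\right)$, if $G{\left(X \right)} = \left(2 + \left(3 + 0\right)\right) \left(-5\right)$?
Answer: $6489$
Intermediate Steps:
$G{\left(X \right)} = -25$ ($G{\left(X \right)} = \left(2 + 3\right) \left(-5\right) = 5 \left(-5\right) = -25$)
$103 \left(88 + G{\left(-10 \right)}\right) = 103 \left(88 - 25\right) = 103 \cdot 63 = 6489$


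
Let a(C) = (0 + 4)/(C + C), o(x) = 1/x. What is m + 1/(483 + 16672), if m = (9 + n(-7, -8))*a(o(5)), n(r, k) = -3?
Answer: 1029301/17155 ≈ 60.000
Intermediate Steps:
a(C) = 2/C (a(C) = 4/((2*C)) = 4*(1/(2*C)) = 2/C)
m = 60 (m = (9 - 3)*(2/(1/5)) = 6*(2/(1/5)) = 6*(2*5) = 6*10 = 60)
m + 1/(483 + 16672) = 60 + 1/(483 + 16672) = 60 + 1/17155 = 1029301/17155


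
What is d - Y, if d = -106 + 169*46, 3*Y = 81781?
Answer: -58777/3 ≈ -19592.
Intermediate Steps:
Y = 81781/3 (Y = (1/3)*81781 = 81781/3 ≈ 27260.)
d = 7668 (d = -106 + 7774 = 7668)
d - Y = 7668 - 1*81781/3 = 7668 - 81781/3 = -58777/3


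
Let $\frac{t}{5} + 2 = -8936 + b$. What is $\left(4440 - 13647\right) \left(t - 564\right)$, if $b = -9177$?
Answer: $839116773$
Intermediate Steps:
$t = -90575$ ($t = -10 + 5 \left(-8936 - 9177\right) = -10 + 5 \left(-18113\right) = -10 - 90565 = -90575$)
$\left(4440 - 13647\right) \left(t - 564\right) = \left(4440 - 13647\right) \left(-90575 - 564\right) = \left(-9207\right) \left(-91139\right) = 839116773$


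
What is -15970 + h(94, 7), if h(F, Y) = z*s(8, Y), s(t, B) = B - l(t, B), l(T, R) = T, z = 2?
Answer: -15972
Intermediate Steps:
s(t, B) = B - t
h(F, Y) = -16 + 2*Y (h(F, Y) = 2*(Y - 1*8) = 2*(Y - 8) = 2*(-8 + Y) = -16 + 2*Y)
-15970 + h(94, 7) = -15970 + (-16 + 2*7) = -15970 + (-16 + 14) = -15970 - 2 = -15972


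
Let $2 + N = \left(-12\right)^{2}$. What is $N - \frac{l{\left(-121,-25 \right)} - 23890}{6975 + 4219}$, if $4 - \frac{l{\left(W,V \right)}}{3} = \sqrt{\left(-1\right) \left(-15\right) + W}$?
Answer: $\frac{806713}{5597} + \frac{3 i \sqrt{106}}{11194} \approx 144.13 + 0.0027592 i$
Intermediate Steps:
$N = 142$ ($N = -2 + \left(-12\right)^{2} = -2 + 144 = 142$)
$l{\left(W,V \right)} = 12 - 3 \sqrt{15 + W}$ ($l{\left(W,V \right)} = 12 - 3 \sqrt{\left(-1\right) \left(-15\right) + W} = 12 - 3 \sqrt{15 + W}$)
$N - \frac{l{\left(-121,-25 \right)} - 23890}{6975 + 4219} = 142 - \frac{\left(12 - 3 \sqrt{15 - 121}\right) - 23890}{6975 + 4219} = 142 - \frac{\left(12 - 3 \sqrt{-106}\right) - 23890}{11194} = 142 - \left(\left(12 - 3 i \sqrt{106}\right) - 23890\right) \frac{1}{11194} = 142 - \left(-23878 - 3 i \sqrt{106}\right) \frac{1}{11194} = 142 - \left(- \frac{11939}{5597} - \frac{3 i \sqrt{106}}{11194}\right) = 142 + \left(\frac{11939}{5597} + \frac{3 i \sqrt{106}}{11194}\right) = \frac{806713}{5597} + \frac{3 i \sqrt{106}}{11194}$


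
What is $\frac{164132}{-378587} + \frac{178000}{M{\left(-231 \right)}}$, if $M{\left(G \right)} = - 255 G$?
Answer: $\frac{1049459828}{405466677} \approx 2.5883$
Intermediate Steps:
$\frac{164132}{-378587} + \frac{178000}{M{\left(-231 \right)}} = \frac{164132}{-378587} + \frac{178000}{\left(-255\right) \left(-231\right)} = 164132 \left(- \frac{1}{378587}\right) + \frac{178000}{58905} = - \frac{164132}{378587} + 178000 \cdot \frac{1}{58905} = - \frac{164132}{378587} + \frac{35600}{11781} = \frac{1049459828}{405466677}$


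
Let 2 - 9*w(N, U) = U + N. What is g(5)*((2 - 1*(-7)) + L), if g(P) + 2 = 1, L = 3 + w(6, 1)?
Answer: -103/9 ≈ -11.444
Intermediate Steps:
w(N, U) = 2/9 - N/9 - U/9 (w(N, U) = 2/9 - (U + N)/9 = 2/9 - (N + U)/9 = 2/9 + (-N/9 - U/9) = 2/9 - N/9 - U/9)
L = 22/9 (L = 3 + (2/9 - ⅑*6 - ⅑*1) = 3 + (2/9 - ⅔ - ⅑) = 3 - 5/9 = 22/9 ≈ 2.4444)
g(P) = -1 (g(P) = -2 + 1 = -1)
g(5)*((2 - 1*(-7)) + L) = -((2 - 1*(-7)) + 22/9) = -((2 + 7) + 22/9) = -(9 + 22/9) = -1*103/9 = -103/9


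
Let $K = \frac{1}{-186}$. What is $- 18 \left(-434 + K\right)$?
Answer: $\frac{242175}{31} \approx 7812.1$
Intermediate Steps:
$K = - \frac{1}{186} \approx -0.0053763$
$- 18 \left(-434 + K\right) = - 18 \left(-434 - \frac{1}{186}\right) = \left(-18\right) \left(- \frac{80725}{186}\right) = \frac{242175}{31}$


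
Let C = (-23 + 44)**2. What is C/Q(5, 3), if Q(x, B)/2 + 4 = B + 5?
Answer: 441/8 ≈ 55.125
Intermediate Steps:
Q(x, B) = 2 + 2*B (Q(x, B) = -8 + 2*(B + 5) = -8 + 2*(5 + B) = -8 + (10 + 2*B) = 2 + 2*B)
C = 441 (C = 21**2 = 441)
C/Q(5, 3) = 441/(2 + 2*3) = 441/(2 + 6) = 441/8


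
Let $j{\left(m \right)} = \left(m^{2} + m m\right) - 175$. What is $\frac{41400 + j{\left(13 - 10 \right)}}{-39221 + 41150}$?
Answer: $\frac{41243}{1929} \approx 21.38$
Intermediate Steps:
$j{\left(m \right)} = -175 + 2 m^{2}$ ($j{\left(m \right)} = \left(m^{2} + m^{2}\right) - 175 = 2 m^{2} - 175 = -175 + 2 m^{2}$)
$\frac{41400 + j{\left(13 - 10 \right)}}{-39221 + 41150} = \frac{41400 - \left(175 - 2 \left(13 - 10\right)^{2}\right)}{-39221 + 41150} = \frac{41400 - \left(175 - 2 \cdot 3^{2}\right)}{1929} = \left(41400 + \left(-175 + 2 \cdot 9\right)\right) \frac{1}{1929} = \left(41400 + \left(-175 + 18\right)\right) \frac{1}{1929} = \left(41400 - 157\right) \frac{1}{1929} = 41243 \cdot \frac{1}{1929} = \frac{41243}{1929}$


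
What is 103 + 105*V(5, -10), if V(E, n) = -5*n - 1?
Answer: 5248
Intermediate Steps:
V(E, n) = -1 - 5*n
103 + 105*V(5, -10) = 103 + 105*(-1 - 5*(-10)) = 103 + 105*(-1 + 50) = 103 + 105*49 = 103 + 5145 = 5248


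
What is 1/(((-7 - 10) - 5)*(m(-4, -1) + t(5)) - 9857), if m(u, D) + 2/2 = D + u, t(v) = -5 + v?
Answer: -1/9725 ≈ -0.00010283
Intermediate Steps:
m(u, D) = -1 + D + u (m(u, D) = -1 + (D + u) = -1 + D + u)
1/(((-7 - 10) - 5)*(m(-4, -1) + t(5)) - 9857) = 1/(((-7 - 10) - 5)*((-1 - 1 - 4) + (-5 + 5)) - 9857) = 1/((-17 - 5)*(-6 + 0) - 9857) = 1/(-22*(-6) - 9857) = 1/(132 - 9857) = 1/(-9725) = -1/9725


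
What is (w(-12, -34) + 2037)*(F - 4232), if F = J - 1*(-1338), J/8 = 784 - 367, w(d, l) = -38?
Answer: 883558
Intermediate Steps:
J = 3336 (J = 8*(784 - 367) = 8*417 = 3336)
F = 4674 (F = 3336 - 1*(-1338) = 3336 + 1338 = 4674)
(w(-12, -34) + 2037)*(F - 4232) = (-38 + 2037)*(4674 - 4232) = 1999*442 = 883558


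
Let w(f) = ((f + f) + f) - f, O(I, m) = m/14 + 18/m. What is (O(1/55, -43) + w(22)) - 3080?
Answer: -1829773/602 ≈ -3039.5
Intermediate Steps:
O(I, m) = 18/m + m/14 (O(I, m) = m*(1/14) + 18/m = m/14 + 18/m = 18/m + m/14)
w(f) = 2*f (w(f) = (2*f + f) - f = 3*f - f = 2*f)
(O(1/55, -43) + w(22)) - 3080 = ((18/(-43) + (1/14)*(-43)) + 2*22) - 3080 = ((18*(-1/43) - 43/14) + 44) - 3080 = ((-18/43 - 43/14) + 44) - 3080 = (-2101/602 + 44) - 3080 = 24387/602 - 3080 = -1829773/602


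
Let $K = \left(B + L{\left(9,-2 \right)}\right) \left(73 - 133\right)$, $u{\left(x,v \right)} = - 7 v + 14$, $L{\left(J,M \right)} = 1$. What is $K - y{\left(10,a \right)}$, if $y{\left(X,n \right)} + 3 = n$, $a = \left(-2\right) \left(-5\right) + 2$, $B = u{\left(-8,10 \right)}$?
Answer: $3291$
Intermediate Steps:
$u{\left(x,v \right)} = 14 - 7 v$
$B = -56$ ($B = 14 - 70 = -56$)
$a = 12$ ($a = 10 + 2 = 12$)
$y{\left(X,n \right)} = -3 + n$
$K = 3300$ ($K = \left(-56 + 1\right) \left(73 - 133\right) = \left(-55\right) \left(-60\right) = 3300$)
$K - y{\left(10,a \right)} = 3300 - \left(-3 + 12\right) = 3300 - 9 = 3291$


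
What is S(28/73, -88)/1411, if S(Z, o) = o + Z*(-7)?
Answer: -6620/103003 ≈ -0.064270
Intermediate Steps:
S(Z, o) = o - 7*Z
S(28/73, -88)/1411 = (-88 - 196/73)/1411 = (-88 - 196/73)*(1/1411) = -6620/73*1/1411 = -6620/103003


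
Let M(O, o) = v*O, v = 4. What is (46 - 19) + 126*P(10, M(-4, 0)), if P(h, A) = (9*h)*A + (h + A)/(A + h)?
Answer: -181287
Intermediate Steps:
M(O, o) = 4*O
P(h, A) = 1 + 9*A*h (P(h, A) = 9*A*h + (A + h)/(A + h) = 9*A*h + 1 = 1 + 9*A*h)
(46 - 19) + 126*P(10, M(-4, 0)) = (46 - 19) + 126*(1 + 9*(4*(-4))*10) = 27 + 126*(1 + 9*(-16)*10) = 27 + 126*(1 - 1440) = 27 + 126*(-1439) = 27 - 181314 = -181287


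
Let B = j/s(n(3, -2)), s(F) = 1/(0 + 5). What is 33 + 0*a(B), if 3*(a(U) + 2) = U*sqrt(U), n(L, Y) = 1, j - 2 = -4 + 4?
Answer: 33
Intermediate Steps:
j = 2 (j = 2 + (-4 + 4) = 2 + 0 = 2)
s(F) = 1/5
B = 10 (B = 2/(1/5) = 2*5 = 10)
a(U) = -2 + U**(3/2)/3 (a(U) = -2 + (U*sqrt(U))/3 = -2 + U**(3/2)/3)
33 + 0*a(B) = 33 + 0*(-2 + 10**(3/2)/3) = 33 + 0*(-2 + (10*sqrt(10))/3) = 33 + 0*(-2 + 10*sqrt(10)/3) = 33 + 0 = 33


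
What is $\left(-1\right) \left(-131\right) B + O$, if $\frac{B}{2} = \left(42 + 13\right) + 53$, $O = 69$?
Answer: $28365$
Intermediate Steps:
$B = 216$ ($B = 2 \left(\left(42 + 13\right) + 53\right) = 2 \left(55 + 53\right) = 2 \cdot 108 = 216$)
$\left(-1\right) \left(-131\right) B + O = \left(-1\right) \left(-131\right) 216 + 69 = 131 \cdot 216 + 69 = 28296 + 69 = 28365$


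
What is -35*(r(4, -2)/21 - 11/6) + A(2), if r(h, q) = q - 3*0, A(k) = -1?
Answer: 133/2 ≈ 66.500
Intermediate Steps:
r(h, q) = q (r(h, q) = q + 0 = q)
-35*(r(4, -2)/21 - 11/6) + A(2) = -35*(-2/21 - 11/6) - 1 = -35*(-27/14) - 1 = 135/2 - 1 = 133/2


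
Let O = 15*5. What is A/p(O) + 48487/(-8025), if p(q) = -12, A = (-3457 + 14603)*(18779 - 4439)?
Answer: -106888795237/8025 ≈ -1.3319e+7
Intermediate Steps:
O = 75
A = 159833640 (A = 11146*14340 = 159833640)
A/p(O) + 48487/(-8025) = 159833640/(-12) + 48487/(-8025) = 159833640*(-1/12) + 48487*(-1/8025) = -13319470 - 48487/8025 = -106888795237/8025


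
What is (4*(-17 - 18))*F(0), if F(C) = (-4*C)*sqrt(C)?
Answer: 0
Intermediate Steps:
F(C) = -4*C**(3/2)
(4*(-17 - 18))*F(0) = (4*(-17 - 18))*(-4*0**(3/2)) = (4*(-35))*(-4*0) = -140*0 = 0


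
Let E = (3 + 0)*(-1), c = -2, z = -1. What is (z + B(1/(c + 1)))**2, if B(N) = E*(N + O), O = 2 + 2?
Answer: 100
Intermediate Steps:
E = -3 (E = 3*(-1) = -3)
O = 4
B(N) = -12 - 3*N (B(N) = -3*(N + 4) = -3*(4 + N) = -12 - 3*N)
(z + B(1/(c + 1)))**2 = (-1 + (-12 - 3/(-2 + 1)))**2 = (-1 + (-12 - 3/(-1)))**2 = (-1 + (-12 - 3*(-1)))**2 = (-1 + (-12 + 3))**2 = (-1 - 9)**2 = (-10)**2 = 100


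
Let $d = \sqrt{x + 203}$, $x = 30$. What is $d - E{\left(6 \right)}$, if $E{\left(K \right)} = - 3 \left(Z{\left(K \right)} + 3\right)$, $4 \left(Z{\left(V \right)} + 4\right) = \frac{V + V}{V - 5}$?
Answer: $6 + \sqrt{233} \approx 21.264$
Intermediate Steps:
$d = \sqrt{233}$ ($d = \sqrt{30 + 203} = \sqrt{233} \approx 15.264$)
$Z{\left(V \right)} = -4 + \frac{V}{2 \left(-5 + V\right)}$ ($Z{\left(V \right)} = -4 + \frac{\left(V + V\right) \frac{1}{V - 5}}{4} = -4 + \frac{2 V \frac{1}{-5 + V}}{4} = -4 + \frac{V}{2 \left(-5 + V\right)}$)
$E{\left(K \right)} = -9 - \frac{3 \left(40 - 7 K\right)}{2 \left(-5 + K\right)}$ ($E{\left(K \right)} = - 3 \left(\frac{40 - 7 K}{2 \left(-5 + K\right)} + 3\right) = - 3 \left(3 + \frac{40 - 7 K}{2 \left(-5 + K\right)}\right) = -9 - \frac{3 \left(40 - 7 K\right)}{2 \left(-5 + K\right)}$)
$d - E{\left(6 \right)} = \sqrt{233} - \frac{3 \left(-10 + 6\right)}{2 \left(-5 + 6\right)} = \sqrt{233} - \frac{3}{2} \cdot 1^{-1} \left(-4\right) = \sqrt{233} - \frac{3}{2} \cdot 1 \left(-4\right) = \sqrt{233} - -6 = \sqrt{233} + 6 = 6 + \sqrt{233}$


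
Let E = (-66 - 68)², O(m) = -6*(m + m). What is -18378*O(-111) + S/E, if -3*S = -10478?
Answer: -659330740025/26934 ≈ -2.4479e+7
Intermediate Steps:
O(m) = -12*m
S = 10478/3 (S = -⅓*(-10478) = 10478/3 ≈ 3492.7)
E = 17956 (E = (-134)² = 17956)
-18378*O(-111) + S/E = -18378*(-12*(-111)) + (10478/3)/17956 = -18378/(1/1332) + (10478/3)*(1/17956) = -18378/1/1332 + 5239/26934 = -18378*1332 + 5239/26934 = -24479496 + 5239/26934 = -659330740025/26934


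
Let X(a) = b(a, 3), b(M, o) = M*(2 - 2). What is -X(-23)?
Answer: 0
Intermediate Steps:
b(M, o) = 0 (b(M, o) = M*0 = 0)
X(a) = 0
-X(-23) = -1*0 = 0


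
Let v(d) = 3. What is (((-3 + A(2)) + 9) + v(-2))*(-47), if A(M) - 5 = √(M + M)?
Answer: -752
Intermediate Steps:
A(M) = 5 + √2*√M (A(M) = 5 + √(M + M) = 5 + √(2*M) = 5 + √2*√M)
(((-3 + A(2)) + 9) + v(-2))*(-47) = (((-3 + (5 + √2*√2)) + 9) + 3)*(-47) = (((-3 + (5 + 2)) + 9) + 3)*(-47) = (((-3 + 7) + 9) + 3)*(-47) = ((4 + 9) + 3)*(-47) = (13 + 3)*(-47) = 16*(-47) = -752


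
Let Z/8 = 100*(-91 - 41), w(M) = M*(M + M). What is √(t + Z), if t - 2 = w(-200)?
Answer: I*√25598 ≈ 159.99*I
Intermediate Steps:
w(M) = 2*M² (w(M) = M*(2*M) = 2*M²)
Z = -105600 (Z = 8*(100*(-91 - 41)) = 8*(100*(-132)) = 8*(-13200) = -105600)
t = 80002 (t = 2 + 2*(-200)² = 2 + 2*40000 = 2 + 80000 = 80002)
√(t + Z) = √(80002 - 105600) = √(-25598) = I*√25598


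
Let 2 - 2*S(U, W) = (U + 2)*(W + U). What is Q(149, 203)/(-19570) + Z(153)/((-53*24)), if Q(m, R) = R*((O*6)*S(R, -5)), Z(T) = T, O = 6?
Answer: 31440913989/4148840 ≈ 7578.2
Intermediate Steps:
S(U, W) = 1 - (2 + U)*(U + W)/2 (S(U, W) = 1 - (U + 2)*(W + U)/2 = 1 - (2 + U)*(U + W)/2)
Q(m, R) = R*(216 - 18*R² + 54*R) (Q(m, R) = R*((6*6)*(1 - R - 1*(-5) - R²/2 - ½*R*(-5))) = R*(36*(1 - R + 5 - R²/2 + 5*R/2)) = R*(36*(6 - R²/2 + 3*R/2)) = R*(216 - 18*R² + 54*R))
Q(149, 203)/(-19570) + Z(153)/((-53*24)) = (18*203*(12 - 1*203² + 3*203))/(-19570) + 153/((-53*24)) = (18*203*(12 - 1*41209 + 609))*(-1/19570) + 153/(-1272) = (18*203*(12 - 41209 + 609))*(-1/19570) + 153*(-1/1272) = (18*203*(-40588))*(-1/19570) - 51/424 = -148308552*(-1/19570) - 51/424 = 74154276/9785 - 51/424 = 31440913989/4148840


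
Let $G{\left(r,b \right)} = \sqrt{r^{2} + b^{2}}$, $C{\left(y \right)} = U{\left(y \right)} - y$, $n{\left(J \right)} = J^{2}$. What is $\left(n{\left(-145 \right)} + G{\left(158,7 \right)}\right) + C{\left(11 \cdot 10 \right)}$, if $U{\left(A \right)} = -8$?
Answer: $20907 + \sqrt{25013} \approx 21065.0$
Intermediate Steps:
$C{\left(y \right)} = -8 - y$
$G{\left(r,b \right)} = \sqrt{b^{2} + r^{2}}$
$\left(n{\left(-145 \right)} + G{\left(158,7 \right)}\right) + C{\left(11 \cdot 10 \right)} = \left(\left(-145\right)^{2} + \sqrt{7^{2} + 158^{2}}\right) - \left(8 + 11 \cdot 10\right) = \left(21025 + \sqrt{49 + 24964}\right) - 118 = \left(21025 + \sqrt{25013}\right) - 118 = 20907 + \sqrt{25013}$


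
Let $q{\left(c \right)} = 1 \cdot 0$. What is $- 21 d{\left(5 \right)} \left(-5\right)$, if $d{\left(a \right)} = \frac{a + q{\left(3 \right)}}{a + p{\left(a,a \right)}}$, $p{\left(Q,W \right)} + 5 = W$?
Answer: $105$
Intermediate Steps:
$p{\left(Q,W \right)} = -5 + W$
$q{\left(c \right)} = 0$
$d{\left(a \right)} = \frac{a}{-5 + 2 a}$ ($d{\left(a \right)} = \frac{a + 0}{a + \left(-5 + a\right)} = \frac{a}{-5 + 2 a}$)
$- 21 d{\left(5 \right)} \left(-5\right) = - 21 \frac{5}{-5 + 2 \cdot 5} \left(-5\right) = - 21 \frac{5}{-5 + 10} \left(-5\right) = - 21 \cdot \frac{5}{5} \left(-5\right) = - 21 \cdot 5 \cdot \frac{1}{5} \left(-5\right) = \left(-21\right) 1 \left(-5\right) = \left(-21\right) \left(-5\right) = 105$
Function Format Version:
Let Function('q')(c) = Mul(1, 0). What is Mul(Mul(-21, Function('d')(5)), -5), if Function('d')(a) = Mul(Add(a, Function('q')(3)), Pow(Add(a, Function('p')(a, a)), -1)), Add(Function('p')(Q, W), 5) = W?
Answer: 105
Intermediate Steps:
Function('p')(Q, W) = Add(-5, W)
Function('q')(c) = 0
Function('d')(a) = Mul(a, Pow(Add(-5, Mul(2, a)), -1)) (Function('d')(a) = Mul(Add(a, 0), Pow(Add(a, Add(-5, a)), -1)) = Mul(a, Pow(Add(-5, Mul(2, a)), -1)))
Mul(Mul(-21, Function('d')(5)), -5) = Mul(Mul(-21, Mul(5, Pow(Add(-5, Mul(2, 5)), -1))), -5) = Mul(Mul(-21, Mul(5, Pow(Add(-5, 10), -1))), -5) = Mul(Mul(-21, Mul(5, Pow(5, -1))), -5) = Mul(Mul(-21, Mul(5, Rational(1, 5))), -5) = Mul(Mul(-21, 1), -5) = Mul(-21, -5) = 105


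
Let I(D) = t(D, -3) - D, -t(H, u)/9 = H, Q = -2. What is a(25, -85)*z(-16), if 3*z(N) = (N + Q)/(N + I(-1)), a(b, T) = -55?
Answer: -55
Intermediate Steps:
t(H, u) = -9*H
I(D) = -10*D (I(D) = -9*D - D = -10*D)
z(N) = (-2 + N)/(3*(10 + N)) (z(N) = ((N - 2)/(N - 10*(-1)))/3 = ((-2 + N)/(N + 10))/3 = ((-2 + N)/(10 + N))/3 = (-2 + N)/(3*(10 + N)))
a(25, -85)*z(-16) = -55*(-2 - 16)/(3*(10 - 16)) = -55*(-18)/(3*(-6)) = -55*(-1)*(-18)/(3*6) = -55*1 = -55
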